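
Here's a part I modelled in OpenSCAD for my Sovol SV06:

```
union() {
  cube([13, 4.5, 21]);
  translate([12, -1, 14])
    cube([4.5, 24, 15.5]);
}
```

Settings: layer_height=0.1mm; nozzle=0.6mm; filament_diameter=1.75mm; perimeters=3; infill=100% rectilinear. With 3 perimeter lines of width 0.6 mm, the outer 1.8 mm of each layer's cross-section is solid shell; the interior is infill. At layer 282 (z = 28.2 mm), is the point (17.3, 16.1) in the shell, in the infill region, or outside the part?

At z = 28.2 mm: the cube is not intersected at this z (z outside [0, 21]); the cube at (12, -1) (footprint 4.5×24) is included at this height; Merging all regions: only the 4.5×24 cube at (12, -1) is present, so the union is just that shape — 1 connected region. Overall, the cross-section is a single solid region. The nearest boundary edge runs (16.50, -1.00)→(16.50, 23.00); distance from the point to it = 0.80 mm. The point is not inside any of the regions above, so it lies outside the cross-section (0.80 mm from the nearest boundary).

outside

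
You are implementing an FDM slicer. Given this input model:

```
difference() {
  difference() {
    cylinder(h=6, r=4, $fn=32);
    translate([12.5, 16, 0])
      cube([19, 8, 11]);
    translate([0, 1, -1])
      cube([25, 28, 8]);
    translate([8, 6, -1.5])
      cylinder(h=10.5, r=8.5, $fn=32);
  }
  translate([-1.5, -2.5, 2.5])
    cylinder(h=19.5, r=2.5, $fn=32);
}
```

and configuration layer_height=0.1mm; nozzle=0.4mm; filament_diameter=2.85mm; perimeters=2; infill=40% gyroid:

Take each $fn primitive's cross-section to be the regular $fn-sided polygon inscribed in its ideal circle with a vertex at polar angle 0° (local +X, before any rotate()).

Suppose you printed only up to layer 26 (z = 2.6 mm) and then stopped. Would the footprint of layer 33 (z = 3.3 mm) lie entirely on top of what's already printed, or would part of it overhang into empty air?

Compare the two slices. At z = 2.6: the cylinder: section is a regular 32-gon, circumradius r=4 (area = (32/2)·4.000²·sin(360°/32) = 49.94 mm²); the cube at (12.5, 16) is present — its section is the full 19×8 rectangle (area 152.00 mm²); the cube at (0, 1) (footprint 25×28) is included at this height (area 700.00 mm²); the r=8.5 cylinder at (8, 6) contributes a regular 32-gon of circumradius 8.5 (area = (32/2)·8.500²·sin(360°/32) = 225.52 mm²); After the difference (first − rest): starting from the r=4 cylinder (49.94 mm²), the 19×8 cube at (12.5, 16) misses the remaining region (no effect); the 25×28 cube at (0, 1) partially overlaps it — only the 8.54 mm² overlap (of its 700.00 mm²) is removed, clipping the outline; the r=8.5 cylinder at (8, 6) partially overlaps it — only the 3.93 mm² overlap (of its 225.52 mm²) is removed, clipping the outline — area = 37.47 mm²; the r=2.5 cylinder at (-1.5, -2.5) contributes a regular 32-gon of circumradius 2.5 (area = (32/2)·2.500²·sin(360°/32) = 19.51 mm²); After the difference (first − rest): starting from that combined region (37.47 mm²), the r=2.5 cylinder at (-1.5, -2.5) partially overlaps it — only the 13.71 mm² overlap (of its 19.51 mm²) is removed, clipping the outline — area = 23.76 mm². At z = 3.3: the r=4 cylinder gives a regular 32-gon of circumradius 4 (constant along its height) (area = (32/2)·4.000²·sin(360°/32) = 49.94 mm²); the cube at (12.5, 16) is present — its section is the full 19×8 rectangle (area 152.00 mm²); the cube at (0, 1) is present — its section is the full 25×28 rectangle (area 700.00 mm²); the cylinder at (8, 6): section is a regular 32-gon, circumradius r=8.5 (area = (32/2)·8.500²·sin(360°/32) = 225.52 mm²); Subtracting the remaining from the first: starting from the r=4 cylinder (49.94 mm²), the 19×8 cube at (12.5, 16) misses the remaining region (no effect); the 25×28 cube at (0, 1) partially overlaps it — only the 8.54 mm² overlap (of its 700.00 mm²) is removed, clipping the outline; the r=8.5 cylinder at (8, 6) partially overlaps it — only the 3.93 mm² overlap (of its 225.52 mm²) is removed, clipping the outline — area = 37.47 mm²; the cylinder at (-1.5, -2.5): section is a regular 32-gon, circumradius r=2.5 (area = (32/2)·2.500²·sin(360°/32) = 19.51 mm²); After the difference (first − rest): starting from the result so far (37.47 mm²), the r=2.5 cylinder at (-1.5, -2.5) partially overlaps it — only the 13.71 mm² overlap (of its 19.51 mm²) is removed, clipping the outline — area = 23.76 mm². Checking containment: the cross-section at z = 3.3 is a subset of the cross-section at z = 2.6.

entirely on top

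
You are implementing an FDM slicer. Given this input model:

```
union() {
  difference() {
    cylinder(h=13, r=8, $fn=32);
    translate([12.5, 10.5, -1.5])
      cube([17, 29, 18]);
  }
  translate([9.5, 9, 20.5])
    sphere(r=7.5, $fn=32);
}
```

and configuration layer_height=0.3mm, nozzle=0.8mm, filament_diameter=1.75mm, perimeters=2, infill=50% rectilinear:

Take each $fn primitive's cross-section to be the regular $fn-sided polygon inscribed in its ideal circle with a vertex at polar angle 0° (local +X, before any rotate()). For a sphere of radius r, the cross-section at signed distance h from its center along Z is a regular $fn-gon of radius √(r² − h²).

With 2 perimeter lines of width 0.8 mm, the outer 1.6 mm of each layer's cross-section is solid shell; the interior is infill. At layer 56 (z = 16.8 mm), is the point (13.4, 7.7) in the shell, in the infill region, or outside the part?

infill

At z = 16.8 mm: the cylinder does not reach this height (z outside [0, 13]); the cube at (12.5, 10.5) does not reach this height (z outside [-1.5, 16.5]); Subtracting the remaining from the first: the first operand is absent here, so nothing remains; the sphere at (9.5, 9): section is a regular 32-gon, circumradius = √(r²−h²) = √(7.5²−3.7²) = 6.524; Taking the union: only the r=7.5 sphere at (9.5, 9) is present, so the union is just that shape — 1 connected region. Overall, the cross-section is a single solid region. The nearest boundary edge runs (15.53, 6.50)→(15.90, 7.73); distance from the point to it = 2.38 mm. The point is inside the cross-section and 2.38 mm from the nearest boundary — more than the 1.6 mm shell width (2 × 0.8), so it's in the infill interior.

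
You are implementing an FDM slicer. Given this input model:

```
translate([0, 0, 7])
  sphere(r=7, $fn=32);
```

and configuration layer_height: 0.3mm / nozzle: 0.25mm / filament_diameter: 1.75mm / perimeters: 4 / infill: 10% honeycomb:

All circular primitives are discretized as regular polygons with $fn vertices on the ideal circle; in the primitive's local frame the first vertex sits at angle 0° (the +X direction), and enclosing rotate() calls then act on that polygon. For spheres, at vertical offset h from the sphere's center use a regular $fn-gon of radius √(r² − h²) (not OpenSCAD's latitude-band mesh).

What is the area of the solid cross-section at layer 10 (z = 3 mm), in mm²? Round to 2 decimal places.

At z = 3 mm: the r=7 sphere contributes a regular 32-gon of circumradius √(7²−4²) = 5.745 (area = (32/2)·5.745²·sin(360°/32) = 103.01 mm²). Overall, the cross-section is a single solid region. Net area = 103.01 mm².

103.01 mm²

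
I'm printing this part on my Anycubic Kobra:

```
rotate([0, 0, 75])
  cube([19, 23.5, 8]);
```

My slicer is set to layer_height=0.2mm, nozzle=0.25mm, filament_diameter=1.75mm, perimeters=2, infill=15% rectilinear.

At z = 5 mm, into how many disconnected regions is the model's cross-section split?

At z = 5 mm: the 19×23.5 cube contributes its full rectangle; (rotated 75° about Z; rotation is an isometry so areas/perimeters/island counts are preserved). The result has 1 disconnected region.

1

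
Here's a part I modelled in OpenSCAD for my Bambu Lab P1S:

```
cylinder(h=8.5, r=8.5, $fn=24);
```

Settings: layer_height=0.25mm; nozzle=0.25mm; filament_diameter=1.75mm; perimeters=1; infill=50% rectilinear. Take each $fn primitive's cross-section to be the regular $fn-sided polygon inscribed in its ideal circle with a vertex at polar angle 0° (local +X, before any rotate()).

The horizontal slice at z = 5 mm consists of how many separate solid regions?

1

At z = 5 mm: the r=8.5 cylinder contributes a regular 24-gon of circumradius 8.5. The result has 1 disconnected region.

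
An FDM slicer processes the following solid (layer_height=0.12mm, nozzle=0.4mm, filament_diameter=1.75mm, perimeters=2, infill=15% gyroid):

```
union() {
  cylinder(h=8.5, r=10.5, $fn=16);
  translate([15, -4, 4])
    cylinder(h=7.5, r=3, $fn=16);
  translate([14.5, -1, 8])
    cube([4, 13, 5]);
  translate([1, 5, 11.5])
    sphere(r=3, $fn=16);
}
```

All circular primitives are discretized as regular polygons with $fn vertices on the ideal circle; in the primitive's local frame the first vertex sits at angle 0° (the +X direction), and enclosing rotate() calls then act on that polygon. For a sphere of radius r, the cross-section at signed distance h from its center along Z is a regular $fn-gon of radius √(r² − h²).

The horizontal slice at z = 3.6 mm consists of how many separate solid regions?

1

At z = 3.6 mm: the r=10.5 cylinder gives a regular 16-gon of circumradius 10.5 (constant along its height); the cylinder at (15, -4) is absent (z outside [4, 11.5]); the cube at (14.5, -1) does not reach this height (z outside [8, 13]); the sphere at (1, 5) is not intersected at this z (|z−center|=7.900 > r=3); Combining (union): only the r=10.5 cylinder is present, so the union is just that shape — 1 connected region. The result has 1 disconnected region.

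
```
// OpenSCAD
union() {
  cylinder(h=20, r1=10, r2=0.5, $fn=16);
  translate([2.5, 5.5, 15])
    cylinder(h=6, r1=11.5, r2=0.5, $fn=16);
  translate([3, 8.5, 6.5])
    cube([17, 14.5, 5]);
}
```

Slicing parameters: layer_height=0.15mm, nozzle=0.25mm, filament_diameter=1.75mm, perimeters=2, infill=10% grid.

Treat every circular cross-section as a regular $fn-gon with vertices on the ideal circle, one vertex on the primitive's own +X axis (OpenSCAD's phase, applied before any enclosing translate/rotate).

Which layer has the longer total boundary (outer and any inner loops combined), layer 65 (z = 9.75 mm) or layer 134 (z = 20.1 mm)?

layer 65 (z = 9.75 mm)

Layer 65 (z = 9.75): the cone (r1=10→r2=0.5) has section circumradius 5.369 here — a regular 16-gon (perimeter = 2·16·5.369·sin(180°/16) = 33.52 mm); the cone at (2.5, 5.5) is absent (z outside [15, 21]); the cube at (3, 8.5) (footprint 17×14.5) is included at this height (perimeter 63.00 mm); Merging all regions: the 2 present regions are separate (no shared area or edge), so areas and boundary lengths simply add and each stays a separate island — boundary = 96.52 mm. So its perimeter = 96.52 mm. Layer 134 (z = 20.1): the cone is not intersected at this z (z outside [0, 20]); the cone at (2.5, 5.5): at t=0.850 of its height the radius interpolates to r₁+(r₂−r₁)t = 2.150, giving a regular 16-gon of that circumradius (perimeter = 2·16·2.150·sin(180°/16) = 13.42 mm); the cube at (3, 8.5) does not reach this height (z outside [6.5, 11.5]); Combining (union): only the cone at (2.5, 5.5) is present, so the union is just that shape — boundary = 13.42 mm. So its perimeter = 13.42 mm. Layer 65 is larger (96.52 vs 13.42 mm).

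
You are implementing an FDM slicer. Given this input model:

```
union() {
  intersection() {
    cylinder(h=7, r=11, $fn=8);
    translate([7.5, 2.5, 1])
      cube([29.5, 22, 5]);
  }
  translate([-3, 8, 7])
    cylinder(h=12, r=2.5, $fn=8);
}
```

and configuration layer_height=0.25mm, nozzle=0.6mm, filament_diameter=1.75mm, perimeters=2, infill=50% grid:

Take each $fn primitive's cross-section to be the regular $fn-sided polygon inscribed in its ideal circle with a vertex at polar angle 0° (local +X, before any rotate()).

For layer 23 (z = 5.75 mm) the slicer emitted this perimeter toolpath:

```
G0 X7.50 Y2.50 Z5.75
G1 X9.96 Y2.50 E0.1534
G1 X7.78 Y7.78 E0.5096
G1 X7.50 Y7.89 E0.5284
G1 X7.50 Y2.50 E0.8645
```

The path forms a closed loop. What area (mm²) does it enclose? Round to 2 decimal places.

Apply the shoelace formula to the sequence of (X, Y) vertices; enclosed area = 7.25 mm².

7.25 mm²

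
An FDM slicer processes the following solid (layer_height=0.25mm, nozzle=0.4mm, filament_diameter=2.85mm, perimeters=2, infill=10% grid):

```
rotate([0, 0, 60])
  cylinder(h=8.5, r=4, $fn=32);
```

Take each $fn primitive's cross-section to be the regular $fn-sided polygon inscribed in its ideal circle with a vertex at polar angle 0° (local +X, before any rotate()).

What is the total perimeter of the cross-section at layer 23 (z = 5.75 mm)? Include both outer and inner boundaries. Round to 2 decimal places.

25.09 mm

At z = 5.75 mm: the r=4 cylinder gives a regular 32-gon of circumradius 4 (constant along its height) (perimeter = 2·32·4.000·sin(180°/32) = 25.09 mm); (whole slice rotated 60° about Z — lengths, areas and connectivity unchanged). Overall, the cross-section is a single solid region. Total boundary length (outer) = 25.09 mm.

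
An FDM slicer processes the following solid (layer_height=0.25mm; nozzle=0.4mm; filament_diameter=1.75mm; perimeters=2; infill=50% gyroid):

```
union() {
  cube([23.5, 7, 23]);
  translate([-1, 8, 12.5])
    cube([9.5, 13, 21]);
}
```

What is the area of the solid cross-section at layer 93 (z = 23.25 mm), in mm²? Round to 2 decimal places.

123.50 mm²

At z = 23.25 mm: the cube is absent (z outside [0, 23]); the 9.5×13 cube at (-1, 8) contributes its full rectangle (area 123.50 mm²); Merging all regions: only the 9.5×13 cube at (-1, 8) is present, so the union is just that shape — area = 123.50 mm². Overall, the cross-section is a single solid region. Net area = 123.50 mm².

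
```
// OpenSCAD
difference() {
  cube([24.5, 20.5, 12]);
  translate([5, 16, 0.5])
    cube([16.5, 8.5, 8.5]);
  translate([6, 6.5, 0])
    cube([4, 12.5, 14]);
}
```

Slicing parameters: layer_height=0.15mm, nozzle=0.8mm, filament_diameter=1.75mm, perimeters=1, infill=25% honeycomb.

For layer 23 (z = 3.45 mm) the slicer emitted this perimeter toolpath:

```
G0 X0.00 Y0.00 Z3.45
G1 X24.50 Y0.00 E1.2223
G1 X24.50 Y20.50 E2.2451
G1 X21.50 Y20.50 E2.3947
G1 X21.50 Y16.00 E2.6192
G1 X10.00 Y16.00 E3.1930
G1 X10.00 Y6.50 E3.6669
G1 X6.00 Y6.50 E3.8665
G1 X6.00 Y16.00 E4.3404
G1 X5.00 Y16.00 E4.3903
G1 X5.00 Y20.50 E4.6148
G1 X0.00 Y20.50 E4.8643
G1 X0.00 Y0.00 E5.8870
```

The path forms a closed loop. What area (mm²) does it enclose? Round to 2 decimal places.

390.00 mm²

Apply the shoelace formula to the sequence of (X, Y) vertices; enclosed area = 390.00 mm².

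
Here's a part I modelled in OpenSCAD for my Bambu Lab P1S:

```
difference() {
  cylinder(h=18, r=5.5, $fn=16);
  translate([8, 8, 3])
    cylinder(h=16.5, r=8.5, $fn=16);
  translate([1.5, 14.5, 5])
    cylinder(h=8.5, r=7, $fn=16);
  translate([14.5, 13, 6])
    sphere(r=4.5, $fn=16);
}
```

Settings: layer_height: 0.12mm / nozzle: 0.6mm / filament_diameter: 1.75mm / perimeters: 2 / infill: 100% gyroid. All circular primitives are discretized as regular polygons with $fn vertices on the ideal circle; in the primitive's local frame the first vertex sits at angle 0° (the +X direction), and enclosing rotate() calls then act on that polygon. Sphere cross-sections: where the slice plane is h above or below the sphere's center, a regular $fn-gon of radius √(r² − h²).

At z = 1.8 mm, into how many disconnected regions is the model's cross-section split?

1

At z = 1.8 mm: the r=5.5 cylinder gives a regular 16-gon of circumradius 5.5 (constant along its height); the cylinder at (8, 8) is not intersected at this z (z outside [3, 19.5]); the cylinder at (1.5, 14.5) is not intersected at this z (z outside [5, 13.5]); the sphere at (14.5, 13): section is a regular 16-gon, circumradius = √(r²−h²) = √(4.5²−4.2²) = 1.616; Taking the first minus the rest: starting from the r=5.5 cylinder, the r=4.5 sphere at (14.5, 13) misses the remaining region (no effect) — 1 connected region. The result has 1 disconnected region.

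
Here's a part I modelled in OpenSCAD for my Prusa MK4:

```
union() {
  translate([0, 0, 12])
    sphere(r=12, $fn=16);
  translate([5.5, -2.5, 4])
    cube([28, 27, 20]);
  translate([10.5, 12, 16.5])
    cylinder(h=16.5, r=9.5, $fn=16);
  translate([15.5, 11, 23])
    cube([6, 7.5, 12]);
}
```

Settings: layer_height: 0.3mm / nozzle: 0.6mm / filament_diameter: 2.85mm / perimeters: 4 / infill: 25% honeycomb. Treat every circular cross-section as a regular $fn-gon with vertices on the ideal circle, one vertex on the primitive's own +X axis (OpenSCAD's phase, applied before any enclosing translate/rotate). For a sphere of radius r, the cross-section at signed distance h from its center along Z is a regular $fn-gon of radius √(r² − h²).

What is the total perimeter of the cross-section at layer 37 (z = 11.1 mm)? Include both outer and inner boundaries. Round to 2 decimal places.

150.35 mm

At z = 11.1 mm: the sphere: section is a regular 16-gon, circumradius = √(r²−h²) = √(12²−0.9²) = 11.966 (perimeter = 2·16·11.966·sin(180°/16) = 74.70 mm); the cube at (5.5, -2.5) (footprint 28×27) is included at this height (perimeter 110.00 mm); the cylinder at (10.5, 12) is not intersected at this z (z outside [16.5, 33]); the cube at (15.5, 11) is absent (z outside [23, 35]); Taking the union: the regions partially overlap (shared area 62.53 mm²), so the edge portions inside another operand are dropped and the merged outline is re-measured after clipping — boundary = 150.35 mm. Overall, the cross-section is a single solid region. Total boundary length (outer) = 150.35 mm.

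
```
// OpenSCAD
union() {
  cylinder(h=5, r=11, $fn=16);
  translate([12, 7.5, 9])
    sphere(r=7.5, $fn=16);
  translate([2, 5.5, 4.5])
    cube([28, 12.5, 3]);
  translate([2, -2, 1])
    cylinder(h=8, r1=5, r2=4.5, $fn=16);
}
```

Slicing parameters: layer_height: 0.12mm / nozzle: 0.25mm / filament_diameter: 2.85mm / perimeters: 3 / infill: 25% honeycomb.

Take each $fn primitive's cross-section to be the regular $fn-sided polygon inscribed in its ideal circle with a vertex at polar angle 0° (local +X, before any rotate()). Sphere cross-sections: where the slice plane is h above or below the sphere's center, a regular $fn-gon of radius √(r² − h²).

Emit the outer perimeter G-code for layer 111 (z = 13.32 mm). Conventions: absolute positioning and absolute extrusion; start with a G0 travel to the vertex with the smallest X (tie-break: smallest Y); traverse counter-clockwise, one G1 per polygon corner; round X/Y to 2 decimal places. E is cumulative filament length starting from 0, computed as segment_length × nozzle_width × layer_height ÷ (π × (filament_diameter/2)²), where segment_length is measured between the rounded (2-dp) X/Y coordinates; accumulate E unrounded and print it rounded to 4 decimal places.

G0 X5.87 Y7.50 Z13.32
G1 X6.34 Y5.15 E0.0113
G1 X7.66 Y3.16 E0.0225
G1 X9.65 Y1.84 E0.0337
G1 X12.00 Y1.37 E0.0450
G1 X14.35 Y1.84 E0.0563
G1 X16.34 Y3.16 E0.0675
G1 X17.66 Y5.15 E0.0787
G1 X18.13 Y7.50 E0.0900
G1 X17.66 Y9.85 E0.1013
G1 X16.34 Y11.84 E0.1125
G1 X14.35 Y13.16 E0.1237
G1 X12.00 Y13.63 E0.1350
G1 X9.65 Y13.16 E0.1463
G1 X7.66 Y11.84 E0.1575
G1 X6.34 Y9.85 E0.1687
G1 X5.87 Y7.50 E0.1800

At z = 13.32 mm: the cylinder does not reach this height (z outside [0, 5]); the r=7.5 sphere at (12, 7.5) contributes a regular 16-gon of circumradius √(7.5²−4.32²) = 6.131; the cube at (2, 5.5) is absent (z outside [4.5, 7.5]); the cone at (2, -2) is absent (z outside [1, 9]); Taking the union: only the r=7.5 sphere at (12, 7.5) is present, so the union is just that shape — 1 connected region. The outline is a single polygon with 16 vertices. Extrusion per mm of travel: 0.25 × 0.12 / (π × 1.425²) = 0.004703. Accumulating E over each segment gives final E = 0.1800.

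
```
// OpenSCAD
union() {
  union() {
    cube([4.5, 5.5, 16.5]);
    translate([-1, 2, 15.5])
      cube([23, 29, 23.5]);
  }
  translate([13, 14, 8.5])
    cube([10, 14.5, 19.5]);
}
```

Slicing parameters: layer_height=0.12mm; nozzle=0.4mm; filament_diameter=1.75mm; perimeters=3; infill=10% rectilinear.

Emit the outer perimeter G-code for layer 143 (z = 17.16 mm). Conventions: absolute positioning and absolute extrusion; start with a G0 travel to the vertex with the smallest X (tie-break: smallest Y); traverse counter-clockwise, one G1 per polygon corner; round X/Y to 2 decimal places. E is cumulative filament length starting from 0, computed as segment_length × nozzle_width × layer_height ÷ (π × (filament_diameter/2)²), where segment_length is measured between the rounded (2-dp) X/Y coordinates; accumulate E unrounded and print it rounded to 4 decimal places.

G0 X-1.00 Y2.00 Z17.16
G1 X22.00 Y2.00 E0.4590
G1 X22.00 Y14.00 E0.6985
G1 X23.00 Y14.00 E0.7184
G1 X23.00 Y28.50 E1.0078
G1 X22.00 Y28.50 E1.0277
G1 X22.00 Y31.00 E1.0776
G1 X-1.00 Y31.00 E1.5366
G1 X-1.00 Y2.00 E2.1153

At z = 17.16 mm: the cube is not intersected at this z (z outside [0, 16.5]); the cube at (-1, 2) (footprint 23×29) is included at this height; Merging all regions: only the 23×29 cube at (-1, 2) is present, so the union is just that shape — 1 connected region; the cube at (13, 14) (footprint 10×14.5) is included at this height; Taking the union: the regions partially overlap (shared area 130.50 mm²), so overlapping operands fuse into one piece — 1 connected region. The outline is a single polygon with 8 vertices. Extrusion per mm of travel: 0.4 × 0.12 / (π × 0.875²) = 0.019956. Accumulating E over each segment gives final E = 2.1153.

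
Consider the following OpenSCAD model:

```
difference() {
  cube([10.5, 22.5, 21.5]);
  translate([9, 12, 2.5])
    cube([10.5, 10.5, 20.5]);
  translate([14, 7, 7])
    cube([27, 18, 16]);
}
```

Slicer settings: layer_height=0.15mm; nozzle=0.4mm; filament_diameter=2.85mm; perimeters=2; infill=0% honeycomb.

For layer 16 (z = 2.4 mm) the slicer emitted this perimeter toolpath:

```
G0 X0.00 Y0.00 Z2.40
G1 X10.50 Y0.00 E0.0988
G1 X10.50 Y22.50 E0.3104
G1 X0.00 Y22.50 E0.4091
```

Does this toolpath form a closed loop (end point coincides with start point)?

no

Start point (G0): (0.00, 0.00). End point (last G1): the path does not return to the start — open.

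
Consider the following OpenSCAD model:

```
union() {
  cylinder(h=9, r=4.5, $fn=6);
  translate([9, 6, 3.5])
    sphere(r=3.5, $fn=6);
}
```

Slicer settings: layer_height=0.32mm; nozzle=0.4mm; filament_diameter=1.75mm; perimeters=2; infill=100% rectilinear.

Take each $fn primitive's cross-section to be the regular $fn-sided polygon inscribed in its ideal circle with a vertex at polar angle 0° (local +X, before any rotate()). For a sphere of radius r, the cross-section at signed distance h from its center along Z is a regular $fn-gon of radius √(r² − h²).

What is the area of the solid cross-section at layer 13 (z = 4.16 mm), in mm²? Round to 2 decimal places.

At z = 4.16 mm: the r=4.5 cylinder gives a regular 6-gon of circumradius 4.5 (constant along its height) (area = (6/2)·4.500²·sin(360°/6) = 52.61 mm²); the r=3.5 sphere at (9, 6) slices to a regular 6-gon of circumradius 3.437 (√(r²−h²) with h=0.66 from center) (area = (6/2)·3.437²·sin(360°/6) = 30.69 mm²); Merging all regions: the 2 present regions are separate (no shared area or edge), so areas and boundary lengths simply add and each stays a separate island — area = 83.31 mm². Overall, the cross-section has 2 separate islands. Net area = 83.31 mm².

83.31 mm²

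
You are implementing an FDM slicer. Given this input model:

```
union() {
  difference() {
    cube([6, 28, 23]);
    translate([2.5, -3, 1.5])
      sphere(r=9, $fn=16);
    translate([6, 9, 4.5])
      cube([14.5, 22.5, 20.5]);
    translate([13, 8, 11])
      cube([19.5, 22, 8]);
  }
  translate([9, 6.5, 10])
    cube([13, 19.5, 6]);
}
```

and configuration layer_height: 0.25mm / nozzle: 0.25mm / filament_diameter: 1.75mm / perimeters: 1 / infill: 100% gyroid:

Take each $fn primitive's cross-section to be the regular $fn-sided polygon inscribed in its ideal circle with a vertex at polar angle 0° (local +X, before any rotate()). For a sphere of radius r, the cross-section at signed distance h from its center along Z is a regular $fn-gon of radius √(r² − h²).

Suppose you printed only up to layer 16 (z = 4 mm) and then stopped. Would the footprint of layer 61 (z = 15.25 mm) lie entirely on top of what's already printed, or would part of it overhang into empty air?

Compare the two slices. At z = 4: the 6×28 cube contributes its full rectangle (area 168.00 mm²); the r=9 sphere at (2.5, -3) contributes a regular 16-gon of circumradius √(9²−2.5²) = 8.646 (area = (16/2)·8.646²·sin(360°/16) = 228.84 mm²); the cube at (6, 9) is absent (z outside [4.5, 25]); the cube at (13, 8) is not intersected at this z (z outside [11, 19]); Subtracting the remaining from the first: starting from the 6×28 cube (168.00 mm²), the r=9 sphere at (2.5, -3) partially overlaps it — only the 32.03 mm² overlap (of its 228.84 mm²) is removed, clipping the outline — area = 135.97 mm²; the cube at (9, 6.5) is not intersected at this z (z outside [10, 16]); Merging all regions: only that combined region is present, so the union is just that shape — area = 135.97 mm². At z = 15.25: the 6×28 cube contributes its full rectangle (area 168.00 mm²); the sphere at (2.5, -3) does not reach this height (|z−center|=13.750 > r=9); the cube at (6, 9) is present — its section is the full 14.5×22.5 rectangle (area 326.25 mm²); the cube at (13, 8) (footprint 19.5×22) is included at this height (area 429.00 mm²); After the difference (first − rest): starting from the 6×28 cube (168.00 mm²), the 14.5×22.5 cube at (6, 9) misses the remaining region (no effect); the 19.5×22 cube at (13, 8) misses the remaining region (no effect) — area = 168.00 mm²; the cube at (9, 6.5) is present — its section is the full 13×19.5 rectangle (area 253.50 mm²); Combining (union): the 2 present regions are separate (no shared area or edge), so areas and boundary lengths simply add and each stays a separate island — area = 421.50 mm². Checking containment: at z = 15.25 the cross-section extends beyond the z = 4 cross-section by about 285.53 mm².

part overhangs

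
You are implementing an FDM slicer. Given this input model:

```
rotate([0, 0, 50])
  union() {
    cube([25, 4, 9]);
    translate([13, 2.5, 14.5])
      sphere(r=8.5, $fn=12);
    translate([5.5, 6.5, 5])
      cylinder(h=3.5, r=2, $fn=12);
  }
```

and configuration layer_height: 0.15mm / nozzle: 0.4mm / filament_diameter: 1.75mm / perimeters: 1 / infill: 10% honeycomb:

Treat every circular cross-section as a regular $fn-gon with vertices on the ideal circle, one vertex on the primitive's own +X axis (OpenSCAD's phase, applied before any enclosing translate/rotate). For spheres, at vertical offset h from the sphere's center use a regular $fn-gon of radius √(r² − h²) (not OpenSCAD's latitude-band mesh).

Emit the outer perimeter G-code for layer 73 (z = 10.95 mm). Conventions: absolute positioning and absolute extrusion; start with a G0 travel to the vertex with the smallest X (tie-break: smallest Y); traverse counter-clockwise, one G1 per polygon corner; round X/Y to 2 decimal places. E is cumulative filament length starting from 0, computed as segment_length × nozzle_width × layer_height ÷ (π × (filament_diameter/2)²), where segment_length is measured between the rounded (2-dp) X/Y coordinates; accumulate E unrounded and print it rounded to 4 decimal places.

At z = 10.95 mm: the cube is absent (z outside [0, 9]); the r=8.5 sphere at (13, 2.5) slices to a regular 12-gon of circumradius 7.723 (√(r²−h²) with h=3.55 from center); the cylinder at (5.5, 6.5) is absent (z outside [5, 8.5]); Merging all regions: only the r=8.5 sphere at (13, 2.5) is present, so the union is just that shape — 1 connected region; (whole slice rotated 50° about Z — lengths, areas and connectivity unchanged). The outline is a single polygon with 12 vertices. Extrusion per mm of travel: 0.4 × 0.15 / (π × 0.875²) = 0.024945. Accumulating E over each segment gives final E = 1.1968.

G0 X-1.16 Y12.91 Z10.95
G1 X-0.82 Y8.92 E0.0999
G1 X1.48 Y5.65 E0.1996
G1 X5.10 Y3.96 E0.2993
G1 X9.08 Y4.31 E0.3989
G1 X12.36 Y6.60 E0.4987
G1 X14.05 Y10.22 E0.5984
G1 X13.70 Y14.21 E0.6983
G1 X11.41 Y17.48 E0.7979
G1 X7.78 Y19.17 E0.8978
G1 X3.80 Y18.82 E0.9974
G1 X0.52 Y16.53 E1.0972
G1 X-1.16 Y12.91 E1.1968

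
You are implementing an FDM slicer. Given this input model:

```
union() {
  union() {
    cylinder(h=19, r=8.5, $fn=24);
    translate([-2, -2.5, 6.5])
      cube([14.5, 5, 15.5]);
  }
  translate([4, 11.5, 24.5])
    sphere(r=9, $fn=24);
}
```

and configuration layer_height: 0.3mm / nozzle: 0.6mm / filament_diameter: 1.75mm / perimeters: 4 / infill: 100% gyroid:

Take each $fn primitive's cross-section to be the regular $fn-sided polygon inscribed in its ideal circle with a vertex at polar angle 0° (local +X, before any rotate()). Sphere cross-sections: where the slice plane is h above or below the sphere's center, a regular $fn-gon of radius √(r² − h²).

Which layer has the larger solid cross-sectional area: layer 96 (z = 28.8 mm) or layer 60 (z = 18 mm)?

layer 60 (z = 18 mm)

Layer 96 (z = 28.8): the cylinder does not reach this height (z outside [0, 19]); the cube at (-2, -2.5) is absent (z outside [6.5, 22]); Taking the union: nothing is present at this height; the r=9 sphere at (4, 11.5) slices to a regular 24-gon of circumradius 7.906 (√(r²−h²) with h=4.3 from center) (area = (24/2)·7.906²·sin(360°/24) = 194.15 mm²); Combining (union): only the r=9 sphere at (4, 11.5) is present, so the union is just that shape — area = 194.15 mm². So its area = 194.15 mm². Layer 60 (z = 18): the r=8.5 cylinder gives a regular 24-gon of circumradius 8.5 (constant along its height) (area = (24/2)·8.500²·sin(360°/24) = 224.40 mm²); the cube at (-2, -2.5) (footprint 14.5×5) is included at this height (area 72.50 mm²); Taking the union: the regions partially overlap — summed areas 296.90 mm² minus the doubly-counted overlap 51.65 mm² gives 245.24 mm² — area = 245.24 mm²; the sphere at (4, 11.5): section is a regular 24-gon, circumradius = √(r²−h²) = √(9²−6.5²) = 6.225 (area = (24/2)·6.225²·sin(360°/24) = 120.35 mm²); Combining (union): the regions partially overlap — summed areas 365.60 mm² minus the doubly-counted overlap 13.41 mm² gives 352.19 mm² — area = 352.19 mm². So its area = 352.19 mm². Layer 60 is larger (352.19 vs 194.15 mm²).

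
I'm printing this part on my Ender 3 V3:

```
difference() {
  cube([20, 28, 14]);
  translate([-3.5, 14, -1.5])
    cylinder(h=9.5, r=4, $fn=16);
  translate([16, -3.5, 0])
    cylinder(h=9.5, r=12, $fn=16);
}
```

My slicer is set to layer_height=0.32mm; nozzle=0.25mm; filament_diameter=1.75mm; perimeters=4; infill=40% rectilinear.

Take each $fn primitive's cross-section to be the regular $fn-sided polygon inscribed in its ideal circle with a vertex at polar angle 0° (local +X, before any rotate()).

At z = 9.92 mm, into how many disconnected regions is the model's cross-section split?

At z = 9.92 mm: the cube (footprint 20×28) is included at this height; the cylinder at (-3.5, 14) does not reach this height (z outside [-1.5, 8]); the cylinder at (16, -3.5) is not intersected at this z (z outside [0, 9.5]); Taking the first minus the rest: none of the subtracted shapes is present at this height, so the 20×28 cube is unchanged — 1 connected region. The result has 1 disconnected region.

1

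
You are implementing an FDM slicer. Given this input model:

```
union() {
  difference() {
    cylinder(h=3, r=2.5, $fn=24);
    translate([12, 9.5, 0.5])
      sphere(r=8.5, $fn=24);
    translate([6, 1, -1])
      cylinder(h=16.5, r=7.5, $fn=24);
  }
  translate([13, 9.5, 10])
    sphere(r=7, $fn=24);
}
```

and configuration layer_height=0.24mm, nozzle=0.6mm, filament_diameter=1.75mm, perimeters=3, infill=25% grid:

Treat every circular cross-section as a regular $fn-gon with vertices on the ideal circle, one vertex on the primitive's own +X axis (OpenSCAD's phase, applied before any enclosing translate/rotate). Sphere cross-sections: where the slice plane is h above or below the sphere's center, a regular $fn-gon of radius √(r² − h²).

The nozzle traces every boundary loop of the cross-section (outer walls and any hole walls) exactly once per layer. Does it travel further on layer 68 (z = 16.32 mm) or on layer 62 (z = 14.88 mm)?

layer 62 (z = 14.88 mm)

Layer 68 (z = 16.32): the cylinder is absent (z outside [0, 3]); the sphere at (12, 9.5) does not reach this height (|z−center|=15.820 > r=8.5); the cylinder at (6, 1) is absent (z outside [-1, 15.5]); After the difference (first − rest): the first operand is absent here, so nothing remains; the r=7 sphere at (13, 9.5) slices to a regular 24-gon of circumradius 3.010 (√(r²−h²) with h=6.32 from center) (perimeter = 2·24·3.010·sin(180°/24) = 18.86 mm); Combining (union): only the r=7 sphere at (13, 9.5) is present, so the union is just that shape — boundary = 18.86 mm. So its perimeter = 18.86 mm. Layer 62 (z = 14.88): the cylinder does not reach this height (z outside [0, 3]); the sphere at (12, 9.5) is not intersected at this z (|z−center|=14.380 > r=8.5); the r=7.5 cylinder at (6, 1) gives a regular 24-gon of circumradius 7.5 (constant along its height) (perimeter = 2·24·7.500·sin(180°/24) = 46.99 mm); Subtracting the remaining from the first: the first operand is absent here, so nothing remains; the r=7 sphere at (13, 9.5) contributes a regular 24-gon of circumradius √(7²−4.88²) = 5.019 (perimeter = 2·24·5.019·sin(180°/24) = 31.44 mm); Merging all regions: only the r=7 sphere at (13, 9.5) is present, so the union is just that shape — boundary = 31.44 mm. So its perimeter = 31.44 mm. Layer 62 is larger (31.44 vs 18.86 mm).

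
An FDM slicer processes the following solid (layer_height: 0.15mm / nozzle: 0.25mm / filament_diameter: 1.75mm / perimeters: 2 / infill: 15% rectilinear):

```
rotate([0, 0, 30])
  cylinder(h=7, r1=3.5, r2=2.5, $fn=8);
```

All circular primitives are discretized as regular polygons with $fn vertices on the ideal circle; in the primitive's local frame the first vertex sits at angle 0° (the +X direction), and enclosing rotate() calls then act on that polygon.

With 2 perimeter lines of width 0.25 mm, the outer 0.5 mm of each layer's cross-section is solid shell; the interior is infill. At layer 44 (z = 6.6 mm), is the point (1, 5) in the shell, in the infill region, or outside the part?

outside

At z = 6.6 mm: the cone (r1=3.5→r2=2.5) has section circumradius 2.557 here — a regular 8-gon; (whole slice rotated 30° about Z — lengths, areas and connectivity unchanged). Overall, the cross-section is a single solid region. Undo the 30° rotation: the query point maps to (3.366, 3.830) in the un-rotated model frame. The nearest boundary edge runs (2.56, 0.00)→(1.81, 1.81); distance from the point to it = 2.55 mm. The point is not inside any of the regions above, so it lies outside the cross-section (2.55 mm from the nearest boundary).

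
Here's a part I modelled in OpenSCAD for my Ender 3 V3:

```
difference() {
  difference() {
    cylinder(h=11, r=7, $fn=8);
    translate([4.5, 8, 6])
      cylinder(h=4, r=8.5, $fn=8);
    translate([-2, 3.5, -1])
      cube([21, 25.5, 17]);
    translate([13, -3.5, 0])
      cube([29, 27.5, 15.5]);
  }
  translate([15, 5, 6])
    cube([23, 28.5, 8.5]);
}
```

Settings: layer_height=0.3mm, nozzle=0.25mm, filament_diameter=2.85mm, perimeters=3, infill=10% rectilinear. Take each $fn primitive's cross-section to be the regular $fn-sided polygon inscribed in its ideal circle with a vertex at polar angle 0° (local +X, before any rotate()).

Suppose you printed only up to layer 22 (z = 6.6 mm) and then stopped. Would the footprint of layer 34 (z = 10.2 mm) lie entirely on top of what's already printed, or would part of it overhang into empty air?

part overhangs

Compare the two slices. At z = 6.6: the r=7 cylinder contributes a regular 8-gon of circumradius 7 (area = (8/2)·7.000²·sin(360°/8) = 138.59 mm²); the r=8.5 cylinder at (4.5, 8) contributes a regular 8-gon of circumradius 8.5 (area = (8/2)·8.500²·sin(360°/8) = 204.35 mm²); the cube at (-2, 3.5) (footprint 21×25.5) is included at this height (area 535.50 mm²); the 29×27.5 cube at (13, -3.5) contributes its full rectangle (area 797.50 mm²); Subtracting the remaining from the first: starting from the r=7 cylinder (138.59 mm²), the r=8.5 cylinder at (4.5, 8) partially overlaps it — only the 43.68 mm² overlap (of its 204.35 mm²) is removed, clipping the outline; the 21×25.5 cube at (-2, 3.5) misses the remaining region (no effect); the 29×27.5 cube at (13, -3.5) misses the remaining region (no effect) — area = 94.92 mm²; the cube at (15, 5) (footprint 23×28.5) is included at this height (area 655.50 mm²); Subtracting the remaining from the first: starting from the result so far (94.92 mm²), the 23×28.5 cube at (15, 5) misses the remaining region (no effect) — area = 94.92 mm². At z = 10.2: the r=7 cylinder gives a regular 8-gon of circumradius 7 (constant along its height) (area = (8/2)·7.000²·sin(360°/8) = 138.59 mm²); the cylinder at (4.5, 8) is not intersected at this z (z outside [6, 10]); the cube at (-2, 3.5) (footprint 21×25.5) is included at this height (area 535.50 mm²); the 29×27.5 cube at (13, -3.5) contributes its full rectangle (area 797.50 mm²); Subtracting the remaining from the first: starting from the r=7 cylinder (138.59 mm²), the 21×25.5 cube at (-2, 3.5) partially overlaps it — only the 18.86 mm² overlap (of its 535.50 mm²) is removed, clipping the outline; the 29×27.5 cube at (13, -3.5) misses the remaining region (no effect) — area = 119.74 mm²; the 23×28.5 cube at (15, 5) contributes its full rectangle (area 655.50 mm²); Taking the first minus the rest: starting from the result so far (119.74 mm²), the 23×28.5 cube at (15, 5) misses the remaining region (no effect) — area = 119.74 mm². Checking containment: at z = 10.2 the cross-section extends beyond the z = 6.6 cross-section by about 24.82 mm².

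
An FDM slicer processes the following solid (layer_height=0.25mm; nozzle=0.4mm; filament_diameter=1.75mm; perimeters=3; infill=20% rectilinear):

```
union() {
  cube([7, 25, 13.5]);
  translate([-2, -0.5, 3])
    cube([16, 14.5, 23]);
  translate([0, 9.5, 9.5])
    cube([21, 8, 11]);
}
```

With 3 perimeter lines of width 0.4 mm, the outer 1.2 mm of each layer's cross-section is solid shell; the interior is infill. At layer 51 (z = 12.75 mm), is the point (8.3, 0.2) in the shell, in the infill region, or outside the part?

shell

At z = 12.75 mm: the cube (footprint 7×25) is included at this height; the cube at (-2, -0.5) (footprint 16×14.5) is included at this height; the cube at (0, 9.5) is present — its section is the full 21×8 rectangle; Merging all regions: the regions partially overlap (shared area 185.50 mm²), so overlapping operands fuse into one piece — 1 connected region. Overall, the cross-section is a single solid region. The nearest boundary edge runs (14.00, -0.50)→(-2.00, -0.50); distance from the point to it = 0.70 mm. The point is inside the cross-section, 0.70 mm from the nearest boundary — within the 1.2 mm shell band (3 × 0.4).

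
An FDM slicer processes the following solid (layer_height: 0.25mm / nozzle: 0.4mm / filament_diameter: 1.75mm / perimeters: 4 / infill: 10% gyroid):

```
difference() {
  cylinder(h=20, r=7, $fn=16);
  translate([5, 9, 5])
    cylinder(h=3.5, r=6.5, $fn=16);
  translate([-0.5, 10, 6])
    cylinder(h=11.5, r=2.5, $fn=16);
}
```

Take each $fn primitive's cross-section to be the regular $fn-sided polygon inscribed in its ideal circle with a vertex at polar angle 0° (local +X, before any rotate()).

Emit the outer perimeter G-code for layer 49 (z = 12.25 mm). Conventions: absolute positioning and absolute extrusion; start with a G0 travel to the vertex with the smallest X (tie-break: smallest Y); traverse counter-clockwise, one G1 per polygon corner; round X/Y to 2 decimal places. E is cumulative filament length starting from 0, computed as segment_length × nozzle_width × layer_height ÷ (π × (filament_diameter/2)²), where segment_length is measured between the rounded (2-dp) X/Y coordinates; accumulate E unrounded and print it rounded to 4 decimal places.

At z = 12.25 mm: the r=7 cylinder gives a regular 16-gon of circumradius 7 (constant along its height); the cylinder at (5, 9) is absent (z outside [5, 8.5]); the r=2.5 cylinder at (-0.5, 10) gives a regular 16-gon of circumradius 2.5 (constant along its height); Subtracting the remaining from the first: starting from the r=7 cylinder, the r=2.5 cylinder at (-0.5, 10) misses the remaining region (no effect) — 1 connected region. The outline is a single polygon with 16 vertices. Extrusion per mm of travel: 0.4 × 0.25 / (π × 0.875²) = 0.041575. Accumulating E over each segment gives final E = 1.8173.

G0 X-7.00 Y0.00 Z12.25
G1 X-6.47 Y-2.68 E0.1136
G1 X-4.95 Y-4.95 E0.2272
G1 X-2.68 Y-6.47 E0.3407
G1 X0.00 Y-7.00 E0.4543
G1 X2.68 Y-6.47 E0.5679
G1 X4.95 Y-4.95 E0.6815
G1 X6.47 Y-2.68 E0.7951
G1 X7.00 Y0.00 E0.9086
G1 X6.47 Y2.68 E1.0222
G1 X4.95 Y4.95 E1.1358
G1 X2.68 Y6.47 E1.2494
G1 X0.00 Y7.00 E1.3630
G1 X-2.68 Y6.47 E1.4765
G1 X-4.95 Y4.95 E1.5901
G1 X-6.47 Y2.68 E1.7037
G1 X-7.00 Y0.00 E1.8173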